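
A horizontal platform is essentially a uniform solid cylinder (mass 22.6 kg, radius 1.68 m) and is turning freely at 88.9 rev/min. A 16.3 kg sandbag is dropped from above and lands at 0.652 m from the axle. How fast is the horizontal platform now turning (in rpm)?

The added mass arrives with no angular momentum about the axle, and any external torque about the axle is negligible, so the system's angular momentum is conserved.
I_p = ½(22.6)(1.68)² = 31.89 kg·m².
Added inertia Σmr² = (16.3)(0.652)² = 6.929 kg·m²; I_f = 31.89 + 6.929 = 38.82 kg·m².
ω_f = I_p ω_i / I_f = (31.89)(88.9) / 38.82 = 73.03 rpm.

ω_f ≈ 73.0 rpm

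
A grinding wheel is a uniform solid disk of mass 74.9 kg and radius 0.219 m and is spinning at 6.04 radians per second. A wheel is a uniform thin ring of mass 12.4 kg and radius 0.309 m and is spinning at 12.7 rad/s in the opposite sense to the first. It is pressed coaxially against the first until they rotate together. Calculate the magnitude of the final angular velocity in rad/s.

No external torque acts about the common axis, so total angular momentum is conserved.
Moments of inertia: I_A = ½(74.9)(0.219)² = 1.796 kg·m²; I_B = (12.4)(0.309)² = 1.184 kg·m².
Taking A's sense as positive: L = (1.796)(6.04) − (1.184)(12.7) = -4.188 kg·m²·rad/s.
Combined I = 1.796 + 1.184 = 2.980 kg·m².
ω_f = L / I = -4.188 / 2.980 = -1.405 rad/s.

|ω_f| ≈ 1.41 rad/s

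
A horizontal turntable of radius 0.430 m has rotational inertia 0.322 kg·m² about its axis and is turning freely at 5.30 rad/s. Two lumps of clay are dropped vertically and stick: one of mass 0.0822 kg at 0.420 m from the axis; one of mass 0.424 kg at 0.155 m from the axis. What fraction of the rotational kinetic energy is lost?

fraction ≈ 0.0712

The added mass arrives with no angular momentum about the axis, and any external torque about the axis is negligible, so the system's angular momentum is conserved.
Added inertia Σmr² = (0.0822)(0.420)² + (0.424)(0.155)² = 0.02469 kg·m²; I_f = 0.3220 + 0.02469 = 0.3467 kg·m².
ω_f = I_p ω_i / I_f = (0.3220)(5.30) / 0.3467 = 4.923 rad/s.
KE_i = ½(0.3220)(5.300 rad/s)² = 4.522 J; KE_f = ½(0.3467)(4.923)² = 4.200 J.
Fraction lost = 0.07121.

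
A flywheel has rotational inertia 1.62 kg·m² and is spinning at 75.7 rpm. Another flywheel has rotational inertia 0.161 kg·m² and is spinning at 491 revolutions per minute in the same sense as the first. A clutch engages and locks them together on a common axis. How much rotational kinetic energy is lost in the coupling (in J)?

The coupling torques are internal; angular momentum about the shared axis is conserved.
Taking A's sense as positive: L = (1.620)(75.7) + (0.1610)(491) = 201.7 kg·m²·rpm.
Combined I = 1.620 + 0.1610 = 1.781 kg·m².
ω_f = L / I = 201.7 / 1.781 = 113.2 rpm.
KE_i = ½ΣIω² = 263.7 J; KE_f = ½(1.781)(11.86)² = 125.2 J.

ΔKE lost ≈ 138 J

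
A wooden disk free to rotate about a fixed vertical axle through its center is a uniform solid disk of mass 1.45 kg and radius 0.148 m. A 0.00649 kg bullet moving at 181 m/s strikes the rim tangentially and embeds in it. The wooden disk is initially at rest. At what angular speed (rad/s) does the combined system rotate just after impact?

|ω_f| ≈ 10.9 rad/s

About the axle the impulsive forces during the collision are internal, so angular momentum about that axis is conserved.
I_p = ½(1.45)(0.148)² = 0.01588 kg·m². Taking the sense of the bullet's angular momentum as positive, L_{bullet} = m v R = (0.00649)(181)(0.148) = 0.1739 kg·m²/s.
L_i = 0 + 0.1739 = 0.1739 kg·m²/s.
After sticking, I_f = I_p + m R² = 0.01588 + (0.00649)(0.148)² = 0.01602 kg·m².
ω_f = L_i / I_f = 0.1739 / 0.01602 = 10.85 rad/s.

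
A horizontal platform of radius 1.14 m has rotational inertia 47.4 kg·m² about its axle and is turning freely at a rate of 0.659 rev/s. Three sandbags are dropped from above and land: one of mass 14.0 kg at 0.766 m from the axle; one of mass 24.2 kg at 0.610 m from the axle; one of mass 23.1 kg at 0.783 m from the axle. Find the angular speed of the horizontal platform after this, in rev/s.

ω_f ≈ 0.396 rev/s

No external torque acts about the axle; L_before = L_after.
Added inertia Σmr² = (14.0)(0.766)² + (24.2)(0.610)² + (23.1)(0.783)² = 31.38 kg·m²; I_f = 47.40 + 31.38 = 78.78 kg·m².
ω_f = I_p ω_i / I_f = (47.40)(0.659) / 78.78 = 0.3965 rev/s.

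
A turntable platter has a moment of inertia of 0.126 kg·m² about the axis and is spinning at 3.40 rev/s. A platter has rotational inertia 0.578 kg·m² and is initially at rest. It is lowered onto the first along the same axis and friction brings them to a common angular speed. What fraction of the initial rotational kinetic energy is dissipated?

fraction ≈ 0.821

No external torque acts about the common axis, so total angular momentum is conserved.
Taking A's sense as positive: L = (0.1260)(3.40) = 0.4284 kg·m²·rev/s.
Combined I = 0.1260 + 0.5780 = 0.7040 kg·m².
ω_f = L / I = 0.4284 / 0.7040 = 0.6085 rev/s.
KE_i = ½ΣIω² = 28.75 J; KE_f = ½(0.7040)(3.823)² = 5.146 J.
Fraction dissipated = (KE_i − KE_f)/KE_i = 0.8210.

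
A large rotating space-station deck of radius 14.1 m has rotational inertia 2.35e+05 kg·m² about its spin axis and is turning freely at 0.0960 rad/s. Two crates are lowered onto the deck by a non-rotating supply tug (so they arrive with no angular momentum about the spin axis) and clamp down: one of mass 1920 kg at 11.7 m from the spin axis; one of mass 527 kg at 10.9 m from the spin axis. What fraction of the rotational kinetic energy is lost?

fraction ≈ 0.581

No external torque acts about the spin axis; L_before = L_after.
Added inertia Σmr² = (1920)(11.7)² + (527)(10.9)² = 3.254e+05 kg·m²; I_f = 2.350e+05 + 3.254e+05 = 5.604e+05 kg·m².
ω_f = I_p ω_i / I_f = (2.350e+05)(0.0960) / 5.604e+05 = 0.04025 rad/s.
KE_i = ½(2.350e+05)(0.09600 rad/s)² = 1083 J; KE_f = ½(5.604e+05)(0.04025)² = 454.1 J.
Fraction lost = 0.5807.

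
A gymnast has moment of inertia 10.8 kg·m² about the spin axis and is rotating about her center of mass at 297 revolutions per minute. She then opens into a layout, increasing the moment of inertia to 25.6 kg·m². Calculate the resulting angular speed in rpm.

Angular momentum about the spin axis is conserved since the torque about it is zero.
ω₂ = I₁ω₁ / I₂ = (10.80)(297 rpm) / (25.60) = 125.3 rpm.

ω₂ ≈ 125 rpm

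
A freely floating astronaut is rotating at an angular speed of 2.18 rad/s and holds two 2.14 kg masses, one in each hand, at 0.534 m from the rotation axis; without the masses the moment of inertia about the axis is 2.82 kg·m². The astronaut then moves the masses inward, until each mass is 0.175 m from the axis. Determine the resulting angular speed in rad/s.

No external torque acts about the spin axis, so angular momentum is conserved.
I₁ = 2.82 + 2(2.14)(0.534)² = 4.040 kg·m²; I₂ = 2.82 + 2(2.14)(0.175)² = 2.951 kg·m².
ω₂ = I₁ω₁ / I₂ = (4.040)(2.18 rad/s) / (2.951) = 2.985 rad/s.

ω₂ ≈ 2.98 rad/s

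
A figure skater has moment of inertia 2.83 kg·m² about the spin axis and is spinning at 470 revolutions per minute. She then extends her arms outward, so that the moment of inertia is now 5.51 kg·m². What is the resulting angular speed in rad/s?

Angular momentum about the spin axis is conserved since the torque about it is zero.
ω₂ = I₁ω₁ / I₂ = (2.830)(470 rpm) / (5.510) = 241.4 rpm = 25.28 rad/s.

ω₂ ≈ 25.3 rad/s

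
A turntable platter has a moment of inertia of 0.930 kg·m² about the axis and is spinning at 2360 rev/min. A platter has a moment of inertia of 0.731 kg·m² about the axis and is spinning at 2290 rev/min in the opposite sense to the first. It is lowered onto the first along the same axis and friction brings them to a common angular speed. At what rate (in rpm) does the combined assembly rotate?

The coupling torques are internal; angular momentum about the shared axis is conserved.
Taking A's sense as positive: L = (0.9300)(2360) − (0.7310)(2290) = 520.8 kg·m²·rpm.
Combined I = 0.9300 + 0.7310 = 1.661 kg·m².
ω_f = L / I = 520.8 / 1.661 = 313.6 rpm.

|ω_f| ≈ 314 rpm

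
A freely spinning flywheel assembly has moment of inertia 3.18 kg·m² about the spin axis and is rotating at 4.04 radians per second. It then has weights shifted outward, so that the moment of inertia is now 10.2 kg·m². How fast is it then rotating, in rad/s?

ω₂ ≈ 1.26 rad/s

With no external torque about the axis, L is conserved: I₁ω₁ = I₂ω₂.
ω₂ = I₁ω₁ / I₂ = (3.180)(4.04 rad/s) / (10.20) = 1.260 rad/s.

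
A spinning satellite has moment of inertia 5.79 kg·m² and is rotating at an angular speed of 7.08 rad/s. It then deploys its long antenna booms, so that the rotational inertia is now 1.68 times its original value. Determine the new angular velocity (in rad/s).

No external torque acts about the spin axis, so angular momentum is conserved.
I₂ = 1.68 × 5.79 = 9.727 kg·m².
ω₂ = I₁ω₁ / I₂ = (5.790)(7.08 rad/s) / (9.727) = 4.214 rad/s.

ω₂ ≈ 4.21 rad/s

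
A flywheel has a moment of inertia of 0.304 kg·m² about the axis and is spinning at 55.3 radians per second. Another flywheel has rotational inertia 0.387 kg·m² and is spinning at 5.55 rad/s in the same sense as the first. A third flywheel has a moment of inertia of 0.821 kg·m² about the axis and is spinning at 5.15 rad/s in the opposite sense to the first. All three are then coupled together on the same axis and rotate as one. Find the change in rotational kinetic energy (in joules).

ΔKE ≈ -410 J

No external torque acts about the common axis, so total angular momentum is conserved.
Taking A's sense as positive: L = (0.3040)(55.3) + (0.3870)(5.55) − (0.8210)(5.15) = 14.73 kg·m²·rad/s.
Combined I = 0.3040 + 0.3870 + 0.8210 = 1.512 kg·m².
ω_f = L / I = 14.73 / 1.512 = 9.743 rad/s.
KE_i = ½ΣIω² = 481.7 J; KE_f = ½(1.512)(9.743)² = 71.76 J.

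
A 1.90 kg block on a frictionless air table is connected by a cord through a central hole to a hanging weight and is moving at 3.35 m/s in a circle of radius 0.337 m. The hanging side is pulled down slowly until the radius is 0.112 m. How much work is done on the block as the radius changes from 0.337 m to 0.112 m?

The only horizontal force on the mass is along the cord (radial), so it exerts no torque about the hole and angular momentum m v r is conserved.
v₂ = v₁ r₁ / r₂ = (3.35)(0.337) / (0.112) = 10.08 m/s.
W = ΔKE = ½m(v₂² − v₁²) = 85.86 J.

W ≈ 85.9 J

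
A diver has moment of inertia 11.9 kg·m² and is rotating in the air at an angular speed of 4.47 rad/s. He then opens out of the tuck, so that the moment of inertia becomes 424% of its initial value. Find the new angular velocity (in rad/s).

ω₂ ≈ 1.05 rad/s

No external torque acts about the spin axis, so angular momentum is conserved.
I₂ = 4.24 × 11.9 = 50.46 kg·m².
ω₂ = I₁ω₁ / I₂ = (11.90)(4.47 rad/s) / (50.46) = 1.054 rad/s.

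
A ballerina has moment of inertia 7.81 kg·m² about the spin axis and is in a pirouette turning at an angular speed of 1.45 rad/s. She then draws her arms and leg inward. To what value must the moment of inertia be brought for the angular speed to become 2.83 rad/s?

I₂ ≈ 4.00 kg·m²

No external torque acts about the spin axis, so angular momentum is conserved.
I₂ = I₁ω₁ / ω₂ = (7.81)(1.45) / (2.83) = 4.002 kg·m².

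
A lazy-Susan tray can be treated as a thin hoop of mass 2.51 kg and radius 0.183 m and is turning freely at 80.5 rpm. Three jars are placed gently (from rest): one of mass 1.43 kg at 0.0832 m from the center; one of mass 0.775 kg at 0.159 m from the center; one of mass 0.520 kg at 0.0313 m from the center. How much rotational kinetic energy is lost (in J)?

The added mass arrives with no angular momentum about the center, and any external torque about the center is negligible, so the system's angular momentum is conserved.
I_p = (2.51)(0.183)² = 0.08406 kg·m².
Added inertia Σmr² = (1.43)(0.0832)² + (0.775)(0.159)² + (0.520)(0.0313)² = 0.03000 kg·m²; I_f = 0.08406 + 0.03000 = 0.1141 kg·m².
ω_f = I_p ω_i / I_f = (0.08406)(80.5) / 0.1141 = 59.33 rpm.
KE_i = ½(0.08406)(8.430 rad/s)² = 2.987 J; KE_f = ½(0.1141)(6.213)² = 2.201 J.

energy lost ≈ 0.786 J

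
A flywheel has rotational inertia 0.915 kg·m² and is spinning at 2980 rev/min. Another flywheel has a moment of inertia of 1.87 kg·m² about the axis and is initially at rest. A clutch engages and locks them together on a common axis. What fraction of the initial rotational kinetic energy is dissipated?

The coupling torques are internal; angular momentum about the shared axis is conserved.
Taking A's sense as positive: L = (0.9150)(2980) = 2727 kg·m²·rpm.
Combined I = 0.9150 + 1.870 = 2.785 kg·m².
ω_f = L / I = 2727 / 2.785 = 979.1 rpm.
KE_i = ½ΣIω² = 44550 J; KE_f = ½(2.785)(102.5)² = 14640 J.
Fraction dissipated = (KE_i − KE_f)/KE_i = 0.6715.

fraction ≈ 0.671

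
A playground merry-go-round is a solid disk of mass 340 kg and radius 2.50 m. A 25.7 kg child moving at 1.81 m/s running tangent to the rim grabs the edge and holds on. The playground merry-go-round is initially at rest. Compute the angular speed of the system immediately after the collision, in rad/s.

The axle reaction passes through the axle and exerts no torque about it; angular momentum about the axle is conserved through the impact.
I_p = ½(340)(2.50)² = 1062 kg·m². Taking the sense of the child's angular momentum as positive, L_{child} = m v R = (25.7)(1.81)(2.50) = 116.3 kg·m²/s.
L_i = 0 + 116.3 = 116.3 kg·m²/s.
After sticking, I_f = I_p + m R² = 1062 + (25.7)(2.50)² = 1223 kg·m².
ω_f = L_i / I_f = 116.3 / 1223 = 0.09508 rad/s.

|ω_f| ≈ 0.0951 rad/s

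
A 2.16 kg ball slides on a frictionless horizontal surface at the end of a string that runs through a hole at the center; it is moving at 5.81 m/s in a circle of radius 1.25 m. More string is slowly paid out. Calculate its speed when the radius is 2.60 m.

v₂ ≈ 2.79 m/s

Central (radial) force ⇒ zero torque about the center ⇒ m v r is constant.
v₂ = v₁ r₁ / r₂ = (5.81)(1.25) / (2.60) = 2.793 m/s.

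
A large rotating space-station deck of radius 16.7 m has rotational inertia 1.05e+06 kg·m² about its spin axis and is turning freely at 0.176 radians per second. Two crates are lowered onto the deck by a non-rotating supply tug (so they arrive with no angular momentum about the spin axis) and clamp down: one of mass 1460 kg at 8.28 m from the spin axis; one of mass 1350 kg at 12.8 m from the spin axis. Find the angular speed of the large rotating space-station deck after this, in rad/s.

ω_f ≈ 0.135 rad/s

The added mass arrives with no angular momentum about the spin axis, and any external torque about the spin axis is negligible, so the system's angular momentum is conserved.
Added inertia Σmr² = (1460)(8.28)² + (1350)(12.8)² = 3.213e+05 kg·m²; I_f = 1.050e+06 + 3.213e+05 = 1.371e+06 kg·m².
ω_f = I_p ω_i / I_f = (1.050e+06)(0.176) / 1.371e+06 = 0.1348 rad/s.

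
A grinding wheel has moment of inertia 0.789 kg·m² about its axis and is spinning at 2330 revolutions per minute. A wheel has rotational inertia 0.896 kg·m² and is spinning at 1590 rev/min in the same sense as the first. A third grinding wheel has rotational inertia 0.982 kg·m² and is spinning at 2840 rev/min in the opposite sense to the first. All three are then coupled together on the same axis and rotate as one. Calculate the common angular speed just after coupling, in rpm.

No external torque acts about the common axis, so total angular momentum is conserved.
Taking A's sense as positive: L = (0.7890)(2330) + (0.8960)(1590) − (0.9820)(2840) = 474.1 kg·m²·rpm.
Combined I = 0.7890 + 0.8960 + 0.9820 = 2.667 kg·m².
ω_f = L / I = 474.1 / 2.667 = 177.8 rpm.

|ω_f| ≈ 178 rpm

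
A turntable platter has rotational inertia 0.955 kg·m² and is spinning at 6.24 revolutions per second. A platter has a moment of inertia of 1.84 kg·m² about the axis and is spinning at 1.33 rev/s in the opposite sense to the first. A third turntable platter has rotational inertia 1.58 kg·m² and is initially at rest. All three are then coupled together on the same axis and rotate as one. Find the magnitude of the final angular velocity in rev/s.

|ω_f| ≈ 0.803 rev/s

No external torque acts about the common axis, so total angular momentum is conserved.
Taking A's sense as positive: L = (0.9550)(6.24) − (1.840)(1.33) = 3.512 kg·m²·rev/s.
Combined I = 0.9550 + 1.840 + 1.580 = 4.375 kg·m².
ω_f = L / I = 3.512 / 4.375 = 0.8027 rev/s.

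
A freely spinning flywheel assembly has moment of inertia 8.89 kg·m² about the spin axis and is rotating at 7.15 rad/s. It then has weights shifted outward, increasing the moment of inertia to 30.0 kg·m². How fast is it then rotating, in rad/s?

No external torque acts about the spin axis, so angular momentum is conserved.
ω₂ = I₁ω₁ / I₂ = (8.890)(7.15 rad/s) / (30.00) = 2.119 rad/s.

ω₂ ≈ 2.12 rad/s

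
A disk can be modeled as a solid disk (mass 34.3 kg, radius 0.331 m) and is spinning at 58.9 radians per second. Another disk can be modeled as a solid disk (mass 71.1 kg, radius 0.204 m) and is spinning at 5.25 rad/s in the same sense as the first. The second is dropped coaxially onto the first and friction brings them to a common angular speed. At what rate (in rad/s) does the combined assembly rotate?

The coupling torques are internal; angular momentum about the shared axis is conserved.
Moments of inertia: I_A = ½(34.3)(0.331)² = 1.879 kg·m²; I_B = ½(71.1)(0.204)² = 1.479 kg·m².
Taking A's sense as positive: L = (1.879)(58.9) + (1.479)(5.25) = 118.4 kg·m²·rad/s.
Combined I = 1.879 + 1.479 = 3.358 kg·m².
ω_f = L / I = 118.4 / 3.358 = 35.27 rad/s.

|ω_f| ≈ 35.3 rad/s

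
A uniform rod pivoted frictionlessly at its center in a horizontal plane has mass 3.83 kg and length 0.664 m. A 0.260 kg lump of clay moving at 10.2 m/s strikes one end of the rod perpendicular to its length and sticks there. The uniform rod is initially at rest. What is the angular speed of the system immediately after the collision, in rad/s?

About the pivot the impulsive forces during the collision are internal, so angular momentum about that axis is conserved.
I_p = (1/12)(3.83)(0.664)² = 0.1407 kg·m². Taking the sense of the lump of clay's angular momentum as positive, L_{lump} = m v R = (0.260)(10.2)(0.664/2) = 0.8805 kg·m²/s.
L_i = 0 + 0.8805 = 0.8805 kg·m²/s.
After sticking, I_f = I_p + m R² = 0.1407 + (0.260)(0.664/2)² = 0.1694 kg·m².
ω_f = L_i / I_f = 0.8805 / 0.1694 = 5.198 rad/s.

|ω_f| ≈ 5.20 rad/s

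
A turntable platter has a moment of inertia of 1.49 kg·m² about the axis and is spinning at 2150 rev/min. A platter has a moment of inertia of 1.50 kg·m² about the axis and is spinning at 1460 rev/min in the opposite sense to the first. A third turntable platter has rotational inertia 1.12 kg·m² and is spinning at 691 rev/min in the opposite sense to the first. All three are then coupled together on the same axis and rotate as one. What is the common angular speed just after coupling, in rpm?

No external torque acts about the common axis, so total angular momentum is conserved.
Taking A's sense as positive: L = (1.490)(2150) − (1.500)(1460) − (1.120)(691) = 239.6 kg·m²·rpm.
Combined I = 1.490 + 1.500 + 1.120 = 4.110 kg·m².
ω_f = L / I = 239.6 / 4.110 = 58.29 rpm.

|ω_f| ≈ 58.3 rpm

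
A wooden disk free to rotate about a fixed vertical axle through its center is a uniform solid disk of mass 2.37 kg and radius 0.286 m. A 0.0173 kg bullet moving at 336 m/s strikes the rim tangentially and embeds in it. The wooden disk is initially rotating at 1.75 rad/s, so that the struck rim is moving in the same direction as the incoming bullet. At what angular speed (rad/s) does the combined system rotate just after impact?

About the axle the impulsive forces during the collision are internal, so angular momentum about that axis is conserved.
I_p = ½(2.37)(0.286)² = 0.09693 kg·m². Taking the sense of the bullet's angular momentum as positive, L_{bullet} = m v R = (0.0173)(336)(0.286) = 1.662 kg·m²/s.
L_i = +I_p ω_p + m v R = +(0.09693)(1.75) + 1.662 = 1.832 kg·m²/s.
After sticking, I_f = I_p + m R² = 0.09693 + (0.0173)(0.286)² = 0.09834 kg·m².
ω_f = L_i / I_f = 1.832 / 0.09834 = 18.63 rad/s.

|ω_f| ≈ 18.6 rad/s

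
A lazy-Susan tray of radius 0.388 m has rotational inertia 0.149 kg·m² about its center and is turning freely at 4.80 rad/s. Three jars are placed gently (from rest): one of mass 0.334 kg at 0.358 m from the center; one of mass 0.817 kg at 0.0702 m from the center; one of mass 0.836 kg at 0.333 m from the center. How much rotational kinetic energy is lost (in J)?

The added mass arrives with no angular momentum about the center, and any external torque about the center is negligible, so the system's angular momentum is conserved.
Added inertia Σmr² = (0.334)(0.358)² + (0.817)(0.0702)² + (0.836)(0.333)² = 0.1395 kg·m²; I_f = 0.1490 + 0.1395 = 0.2885 kg·m².
ω_f = I_p ω_i / I_f = (0.1490)(4.80) / 0.2885 = 2.479 rad/s.
KE_i = ½(0.1490)(4.800 rad/s)² = 1.716 J; KE_f = ½(0.2885)(2.479)² = 0.8864 J.

energy lost ≈ 0.830 J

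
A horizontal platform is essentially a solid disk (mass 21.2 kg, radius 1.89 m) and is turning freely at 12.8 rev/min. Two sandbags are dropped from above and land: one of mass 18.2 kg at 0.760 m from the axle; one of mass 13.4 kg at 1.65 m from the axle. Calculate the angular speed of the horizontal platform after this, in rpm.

No external torque acts about the axle; L_before = L_after.
I_p = ½(21.2)(1.89)² = 37.86 kg·m².
Added inertia Σmr² = (18.2)(0.760)² + (13.4)(1.65)² = 46.99 kg·m²; I_f = 37.86 + 46.99 = 84.86 kg·m².
ω_f = I_p ω_i / I_f = (37.86)(12.8) / 84.86 = 5.711 rpm.

ω_f ≈ 5.71 rpm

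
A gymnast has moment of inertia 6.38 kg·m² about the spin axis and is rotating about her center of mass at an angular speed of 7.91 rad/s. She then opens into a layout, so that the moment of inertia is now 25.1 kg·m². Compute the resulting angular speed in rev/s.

ω₂ ≈ 0.320 rev/s

With no external torque about the axis, L is conserved: I₁ω₁ = I₂ω₂.
ω₂ = I₁ω₁ / I₂ = (6.380)(7.91 rad/s) / (25.10) = 2.011 rad/s = 0.3200 rev/s.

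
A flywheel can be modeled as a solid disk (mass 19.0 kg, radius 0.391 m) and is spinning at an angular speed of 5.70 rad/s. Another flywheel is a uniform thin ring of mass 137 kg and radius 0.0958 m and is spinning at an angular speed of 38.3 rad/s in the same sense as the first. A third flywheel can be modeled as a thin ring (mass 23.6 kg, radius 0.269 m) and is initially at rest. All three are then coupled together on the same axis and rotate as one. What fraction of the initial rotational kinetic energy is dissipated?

No external torque acts about the common axis, so total angular momentum is conserved.
Moments of inertia: I_A = ½(19.0)(0.391)² = 1.452 kg·m²; I_B = (137)(0.0958)² = 1.257 kg·m²; I_C = (23.6)(0.269)² = 1.708 kg·m².
Taking A's sense as positive: L = (1.452)(5.70) + (1.257)(38.3) = 56.43 kg·m²·rad/s.
Combined I = 1.452 + 1.257 + 1.708 = 4.417 kg·m².
ω_f = L / I = 56.43 / 4.417 = 12.78 rad/s.
KE_i = ½ΣIω² = 945.8 J; KE_f = ½(4.417)(12.78)² = 360.5 J.
Fraction dissipated = (KE_i − KE_f)/KE_i = 0.6188.

fraction ≈ 0.619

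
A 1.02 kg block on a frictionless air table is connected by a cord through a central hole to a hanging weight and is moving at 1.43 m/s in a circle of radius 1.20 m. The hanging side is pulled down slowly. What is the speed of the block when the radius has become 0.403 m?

Central (radial) force ⇒ zero torque about the center ⇒ m v r is constant.
v₂ = v₁ r₁ / r₂ = (1.43)(1.20) / (0.403) = 4.258 m/s.

v₂ ≈ 4.26 m/s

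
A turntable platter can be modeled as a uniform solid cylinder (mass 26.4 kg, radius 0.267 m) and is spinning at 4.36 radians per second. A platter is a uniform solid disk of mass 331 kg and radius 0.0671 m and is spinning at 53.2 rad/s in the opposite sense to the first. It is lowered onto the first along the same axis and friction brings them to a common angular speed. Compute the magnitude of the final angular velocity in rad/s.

|ω_f| ≈ 21.1 rad/s

No external torque acts about the common axis, so total angular momentum is conserved.
Moments of inertia: I_A = ½(26.4)(0.267)² = 0.9410 kg·m²; I_B = ½(331)(0.0671)² = 0.7451 kg·m².
Taking A's sense as positive: L = (0.9410)(4.36) − (0.7451)(53.2) = -35.54 kg·m²·rad/s.
Combined I = 0.9410 + 0.7451 = 1.686 kg·m².
ω_f = L / I = -35.54 / 1.686 = -21.08 rad/s.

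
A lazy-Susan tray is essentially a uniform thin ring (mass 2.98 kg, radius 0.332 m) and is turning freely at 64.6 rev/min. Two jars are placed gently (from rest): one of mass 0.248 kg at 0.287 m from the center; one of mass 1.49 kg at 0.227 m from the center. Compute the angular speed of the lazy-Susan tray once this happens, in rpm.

The added mass arrives with no angular momentum about the center, and any external torque about the center is negligible, so the system's angular momentum is conserved.
I_p = (2.98)(0.332)² = 0.3285 kg·m².
Added inertia Σmr² = (0.248)(0.287)² + (1.49)(0.227)² = 0.09721 kg·m²; I_f = 0.3285 + 0.09721 = 0.4257 kg·m².
ω_f = I_p ω_i / I_f = (0.3285)(64.6) / 0.4257 = 49.85 rpm.

ω_f ≈ 49.8 rpm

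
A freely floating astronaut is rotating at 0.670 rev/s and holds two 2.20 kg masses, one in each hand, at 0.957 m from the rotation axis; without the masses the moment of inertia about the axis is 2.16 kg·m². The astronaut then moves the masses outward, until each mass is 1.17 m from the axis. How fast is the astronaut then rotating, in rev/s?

No external torque acts about the spin axis, so angular momentum is conserved.
I₁ = 2.16 + 2(2.20)(0.957)² = 6.190 kg·m²; I₂ = 2.16 + 2(2.20)(1.17)² = 8.183 kg·m².
ω₂ = I₁ω₁ / I₂ = (6.190)(0.670 rev/s) / (8.183) = 0.5068 rev/s.

ω₂ ≈ 0.507 rev/s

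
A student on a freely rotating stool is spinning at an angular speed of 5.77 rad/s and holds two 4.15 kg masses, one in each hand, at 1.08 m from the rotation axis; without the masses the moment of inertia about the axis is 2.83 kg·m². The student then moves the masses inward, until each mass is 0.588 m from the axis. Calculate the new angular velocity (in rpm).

ω₂ ≈ 121 rpm

With no external torque about the axis, L is conserved: I₁ω₁ = I₂ω₂.
I₁ = 2.83 + 2(4.15)(1.08)² = 12.51 kg·m²; I₂ = 2.83 + 2(4.15)(0.588)² = 5.700 kg·m².
ω₂ = I₁ω₁ / I₂ = (12.51)(5.77 rad/s) / (5.700) = 12.67 rad/s = 120.9 rpm.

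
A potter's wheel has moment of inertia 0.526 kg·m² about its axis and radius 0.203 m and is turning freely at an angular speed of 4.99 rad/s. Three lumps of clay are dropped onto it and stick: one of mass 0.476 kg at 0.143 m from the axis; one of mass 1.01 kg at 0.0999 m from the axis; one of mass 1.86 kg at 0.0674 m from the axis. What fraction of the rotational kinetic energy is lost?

The added mass arrives with no angular momentum about the axis, and any external torque about the axis is negligible, so the system's angular momentum is conserved.
Added inertia Σmr² = (0.476)(0.143)² + (1.01)(0.0999)² + (1.86)(0.0674)² = 0.02826 kg·m²; I_f = 0.5260 + 0.02826 = 0.5543 kg·m².
ω_f = I_p ω_i / I_f = (0.5260)(4.99) / 0.5543 = 4.736 rad/s.
KE_i = ½(0.5260)(4.990 rad/s)² = 6.549 J; KE_f = ½(0.5543)(4.736)² = 6.215 J.
Fraction lost = 0.05099.

fraction ≈ 0.0510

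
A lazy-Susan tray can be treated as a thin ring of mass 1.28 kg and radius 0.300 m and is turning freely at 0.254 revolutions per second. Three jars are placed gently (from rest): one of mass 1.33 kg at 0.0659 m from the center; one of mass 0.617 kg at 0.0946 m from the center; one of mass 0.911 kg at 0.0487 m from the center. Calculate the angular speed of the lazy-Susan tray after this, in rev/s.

ω_f ≈ 0.227 rev/s

The added mass arrives with no angular momentum about the center, and any external torque about the center is negligible, so the system's angular momentum is conserved.
I_p = (1.28)(0.300)² = 0.1152 kg·m².
Added inertia Σmr² = (1.33)(0.0659)² + (0.617)(0.0946)² + (0.911)(0.0487)² = 0.01346 kg·m²; I_f = 0.1152 + 0.01346 = 0.1287 kg·m².
ω_f = I_p ω_i / I_f = (0.1152)(0.254) / 0.1287 = 0.2274 rev/s.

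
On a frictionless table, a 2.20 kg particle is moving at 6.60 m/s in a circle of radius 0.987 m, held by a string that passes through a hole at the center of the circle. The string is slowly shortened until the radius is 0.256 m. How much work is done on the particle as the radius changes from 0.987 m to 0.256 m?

W ≈ 664 J

Central (radial) force ⇒ zero torque about the center ⇒ m v r is constant.
v₂ = v₁ r₁ / r₂ = (6.60)(0.987) / (0.256) = 25.45 m/s.
W = ΔKE = ½m(v₂² − v₁²) = 664.3 J.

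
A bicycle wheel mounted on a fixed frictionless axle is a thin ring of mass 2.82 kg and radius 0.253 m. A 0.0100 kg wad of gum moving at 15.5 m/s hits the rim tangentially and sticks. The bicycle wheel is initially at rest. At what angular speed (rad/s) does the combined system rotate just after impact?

About the axle the impulsive forces during the collision are internal, so angular momentum about that axis is conserved.
I_p = (2.82)(0.253)² = 0.1805 kg·m². Taking the sense of the wad of gum's angular momentum as positive, L_{wad} = m v R = (0.0100)(15.5)(0.253) = 0.03921 kg·m²/s.
L_i = 0 + 0.03921 = 0.03921 kg·m²/s.
After sticking, I_f = I_p + m R² = 0.1805 + (0.0100)(0.253)² = 0.1811 kg·m².
ω_f = L_i / I_f = 0.03921 / 0.1811 = 0.2165 rad/s.

|ω_f| ≈ 0.216 rad/s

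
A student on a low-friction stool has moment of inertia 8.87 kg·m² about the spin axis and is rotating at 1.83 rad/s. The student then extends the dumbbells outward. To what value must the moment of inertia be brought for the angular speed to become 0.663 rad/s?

I₂ ≈ 24.5 kg·m²

With no external torque about the axis, L is conserved: I₁ω₁ = I₂ω₂.
I₂ = I₁ω₁ / ω₂ = (8.87)(1.83) / (0.663) = 24.48 kg·m².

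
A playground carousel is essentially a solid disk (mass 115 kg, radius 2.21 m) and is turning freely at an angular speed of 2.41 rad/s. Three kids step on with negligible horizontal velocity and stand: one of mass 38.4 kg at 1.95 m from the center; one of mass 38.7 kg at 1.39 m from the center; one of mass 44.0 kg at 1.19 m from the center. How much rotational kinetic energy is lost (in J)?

No external torque acts about the center; L_before = L_after.
I_p = ½(115)(2.21)² = 280.8 kg·m².
Added inertia Σmr² = (38.4)(1.95)² + (38.7)(1.39)² + (44.0)(1.19)² = 283.1 kg·m²; I_f = 280.8 + 283.1 = 563.9 kg·m².
ω_f = I_p ω_i / I_f = (280.8)(2.41) / 563.9 = 1.200 rad/s.
KE_i = ½(280.8)(2.410 rad/s)² = 815.6 J; KE_f = ½(563.9)(1.200)² = 406.1 J.

energy lost ≈ 409 J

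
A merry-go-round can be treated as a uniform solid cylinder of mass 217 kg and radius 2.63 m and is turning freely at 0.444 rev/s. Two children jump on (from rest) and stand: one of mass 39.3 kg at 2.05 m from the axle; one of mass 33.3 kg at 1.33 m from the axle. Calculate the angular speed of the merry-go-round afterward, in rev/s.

ω_f ≈ 0.342 rev/s

The added mass arrives with no angular momentum about the axle, and any external torque about the axle is negligible, so the system's angular momentum is conserved.
I_p = ½(217)(2.63)² = 750.5 kg·m².
Added inertia Σmr² = (39.3)(2.05)² + (33.3)(1.33)² = 224.1 kg·m²; I_f = 750.5 + 224.1 = 974.5 kg·m².
ω_f = I_p ω_i / I_f = (750.5)(0.444) / 974.5 = 0.3419 rev/s.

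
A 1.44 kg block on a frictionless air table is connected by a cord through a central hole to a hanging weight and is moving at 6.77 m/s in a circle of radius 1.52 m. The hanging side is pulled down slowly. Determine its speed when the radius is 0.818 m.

v₂ ≈ 12.6 m/s

Central (radial) force ⇒ zero torque about the center ⇒ m v r is constant.
v₂ = v₁ r₁ / r₂ = (6.77)(1.52) / (0.818) = 12.58 m/s.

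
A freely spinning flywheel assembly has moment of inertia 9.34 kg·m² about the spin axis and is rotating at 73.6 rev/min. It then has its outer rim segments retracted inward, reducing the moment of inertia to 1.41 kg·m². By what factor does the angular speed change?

ω₂/ω₁ ≈ 6.62

Angular momentum about the spin axis is conserved since the torque about it is zero.
ω₂/ω₁ = I₁/I₂ = 9.340 / 1.410 = 6.624.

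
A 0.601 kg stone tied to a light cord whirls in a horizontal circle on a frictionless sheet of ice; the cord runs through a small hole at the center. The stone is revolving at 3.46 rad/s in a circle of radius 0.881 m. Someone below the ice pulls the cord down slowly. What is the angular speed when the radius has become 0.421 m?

No torque about the axis ⇒ m r₁² ω₁ = m r₂² ω₂.
ω₂ = ω₁ (r₁/r₂)² = (3.46)(0.881/0.421)² = 15.15 rad/s.

ω₂ ≈ 15.2 rad/s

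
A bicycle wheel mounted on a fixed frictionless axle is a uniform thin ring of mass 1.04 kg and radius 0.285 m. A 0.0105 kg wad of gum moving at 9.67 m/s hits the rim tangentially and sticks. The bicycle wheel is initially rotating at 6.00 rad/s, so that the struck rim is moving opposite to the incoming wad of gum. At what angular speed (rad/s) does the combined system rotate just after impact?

|ω_f| ≈ 5.60 rad/s

The axle reaction passes through the axle and exerts no torque about it; angular momentum about the axle is conserved through the impact.
I_p = (1.04)(0.285)² = 0.08447 kg·m². Taking the sense of the wad of gum's angular momentum as positive, L_{wad} = m v R = (0.0105)(9.67)(0.285) = 0.02894 kg·m²/s.
L_i = −I_p ω_p + m v R = −(0.08447)(6.00) + 0.02894 = -0.4779 kg·m²/s.
After sticking, I_f = I_p + m R² = 0.08447 + (0.0105)(0.285)² = 0.08533 kg·m².
ω_f = L_i / I_f = -0.4779 / 0.08533 = -5.601 rad/s.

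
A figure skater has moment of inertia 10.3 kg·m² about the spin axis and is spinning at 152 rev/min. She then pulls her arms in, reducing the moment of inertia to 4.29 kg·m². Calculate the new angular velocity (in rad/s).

ω₂ ≈ 38.2 rad/s

No external torque acts about the spin axis, so angular momentum is conserved.
ω₂ = I₁ω₁ / I₂ = (10.30)(152 rpm) / (4.290) = 364.9 rpm = 38.22 rad/s.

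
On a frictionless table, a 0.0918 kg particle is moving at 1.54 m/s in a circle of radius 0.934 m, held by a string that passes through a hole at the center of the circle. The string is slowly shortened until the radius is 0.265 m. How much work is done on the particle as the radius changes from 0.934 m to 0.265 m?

W ≈ 1.24 J

Central (radial) force ⇒ zero torque about the center ⇒ m v r is constant.
v₂ = v₁ r₁ / r₂ = (1.54)(0.934) / (0.265) = 5.428 m/s.
W = ΔKE = ½m(v₂² − v₁²) = 1.243 J.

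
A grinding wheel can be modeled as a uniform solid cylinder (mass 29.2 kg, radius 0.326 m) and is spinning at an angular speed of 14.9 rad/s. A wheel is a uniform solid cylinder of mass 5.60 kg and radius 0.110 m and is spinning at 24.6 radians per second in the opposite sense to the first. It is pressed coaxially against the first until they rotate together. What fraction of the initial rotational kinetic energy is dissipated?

No external torque acts about the common axis, so total angular momentum is conserved.
Moments of inertia: I_A = ½(29.2)(0.326)² = 1.552 kg·m²; I_B = ½(5.60)(0.110)² = 0.03388 kg·m².
Taking A's sense as positive: L = (1.552)(14.9) − (0.03388)(24.6) = 22.29 kg·m²·rad/s.
Combined I = 1.552 + 0.03388 = 1.586 kg·m².
ω_f = L / I = 22.29 / 1.586 = 14.06 rad/s.
KE_i = ½ΣIω² = 182.5 J; KE_f = ½(1.586)(14.06)² = 156.6 J.
Fraction dissipated = (KE_i − KE_f)/KE_i = 0.1417.

fraction ≈ 0.142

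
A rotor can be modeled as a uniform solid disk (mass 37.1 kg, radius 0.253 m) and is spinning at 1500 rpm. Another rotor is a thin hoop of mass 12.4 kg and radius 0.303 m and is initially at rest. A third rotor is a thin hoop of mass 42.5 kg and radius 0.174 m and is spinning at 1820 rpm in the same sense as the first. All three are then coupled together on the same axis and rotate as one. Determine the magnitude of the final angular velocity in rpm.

|ω_f| ≈ 1140 rpm

No external torque acts about the common axis, so total angular momentum is conserved.
Moments of inertia: I_A = ½(37.1)(0.253)² = 1.187 kg·m²; I_B = (12.4)(0.303)² = 1.138 kg·m²; I_C = (42.5)(0.174)² = 1.287 kg·m².
Taking A's sense as positive: L = (1.187)(1500) + (1.287)(1820) = 4123 kg·m²·rpm.
Combined I = 1.187 + 1.138 + 1.287 = 3.613 kg·m².
ω_f = L / I = 4123 / 3.613 = 1141 rpm.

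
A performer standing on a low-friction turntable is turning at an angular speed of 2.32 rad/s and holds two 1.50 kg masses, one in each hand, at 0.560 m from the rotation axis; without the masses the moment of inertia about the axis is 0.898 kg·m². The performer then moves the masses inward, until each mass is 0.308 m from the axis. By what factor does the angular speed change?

ω₂/ω₁ ≈ 1.55

No external torque acts about the spin axis, so angular momentum is conserved.
I₁ = 0.898 + 2(1.50)(0.560)² = 1.839 kg·m²; I₂ = 0.898 + 2(1.50)(0.308)² = 1.183 kg·m².
ω₂/ω₁ = I₁/I₂ = 1.839 / 1.183 = 1.555.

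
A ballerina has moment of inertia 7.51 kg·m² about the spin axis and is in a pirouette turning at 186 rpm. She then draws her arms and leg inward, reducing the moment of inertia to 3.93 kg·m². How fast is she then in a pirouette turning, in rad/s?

ω₂ ≈ 37.2 rad/s

Angular momentum about the spin axis is conserved since the torque about it is zero.
ω₂ = I₁ω₁ / I₂ = (7.510)(186 rpm) / (3.930) = 355.4 rpm = 37.22 rad/s.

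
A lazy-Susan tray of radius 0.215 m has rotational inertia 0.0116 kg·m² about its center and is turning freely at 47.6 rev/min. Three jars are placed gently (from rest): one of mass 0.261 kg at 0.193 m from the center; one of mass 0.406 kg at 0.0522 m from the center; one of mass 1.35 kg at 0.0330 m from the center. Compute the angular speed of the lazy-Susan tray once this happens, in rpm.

No external torque acts about the center; L_before = L_after.
Added inertia Σmr² = (0.261)(0.193)² + (0.406)(0.0522)² + (1.35)(0.0330)² = 0.01230 kg·m²; I_f = 0.01160 + 0.01230 = 0.02390 kg·m².
ω_f = I_p ω_i / I_f = (0.01160)(47.6) / 0.02390 = 23.10 rpm.

ω_f ≈ 23.1 rpm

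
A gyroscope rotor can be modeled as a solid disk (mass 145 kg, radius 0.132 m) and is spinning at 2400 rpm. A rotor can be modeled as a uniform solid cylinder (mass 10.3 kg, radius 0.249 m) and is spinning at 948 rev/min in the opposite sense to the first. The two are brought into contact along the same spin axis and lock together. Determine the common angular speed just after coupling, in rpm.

The coupling torques are internal; angular momentum about the shared axis is conserved.
Moments of inertia: I_A = ½(145)(0.132)² = 1.263 kg·m²; I_B = ½(10.3)(0.249)² = 0.3193 kg·m².
Taking A's sense as positive: L = (1.263)(2400) − (0.3193)(948) = 2729 kg·m²·rpm.
Combined I = 1.263 + 0.3193 = 1.583 kg·m².
ω_f = L / I = 2729 / 1.583 = 1724 rpm.

|ω_f| ≈ 1720 rpm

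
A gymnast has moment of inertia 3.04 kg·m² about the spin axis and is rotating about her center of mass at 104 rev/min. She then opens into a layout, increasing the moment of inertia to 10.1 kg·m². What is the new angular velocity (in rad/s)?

ω₂ ≈ 3.28 rad/s

Angular momentum about the spin axis is conserved since the torque about it is zero.
ω₂ = I₁ω₁ / I₂ = (3.040)(104 rpm) / (10.10) = 31.30 rpm = 3.278 rad/s.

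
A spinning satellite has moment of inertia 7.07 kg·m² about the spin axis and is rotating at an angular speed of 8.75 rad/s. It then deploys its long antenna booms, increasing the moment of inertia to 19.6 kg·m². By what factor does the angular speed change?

Angular momentum about the spin axis is conserved since the torque about it is zero.
ω₂/ω₁ = I₁/I₂ = 7.070 / 19.60 = 0.3607.

ω₂/ω₁ ≈ 0.361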